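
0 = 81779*0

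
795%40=35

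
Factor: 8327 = 11^1*757^1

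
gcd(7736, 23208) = 7736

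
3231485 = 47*68755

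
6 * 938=5628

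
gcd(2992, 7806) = 2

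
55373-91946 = -36573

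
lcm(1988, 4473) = 17892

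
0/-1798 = 0 = 0.00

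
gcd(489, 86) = 1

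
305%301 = 4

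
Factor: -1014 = -1*2^1*3^1*13^2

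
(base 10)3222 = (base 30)3hc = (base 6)22530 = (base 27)4b9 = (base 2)110010010110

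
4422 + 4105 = 8527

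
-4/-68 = 1/17 ≈ 0.0588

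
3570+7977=11547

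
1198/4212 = 599/2106 ≈ 0.284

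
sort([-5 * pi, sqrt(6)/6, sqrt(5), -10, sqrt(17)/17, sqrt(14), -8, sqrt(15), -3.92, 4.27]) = [-5 * pi, -10, -8, -3.92, sqrt(17)/17, sqrt(6)/6, sqrt(5), sqrt(14), sqrt(15), 4.27]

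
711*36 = 25596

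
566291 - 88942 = 477349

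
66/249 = 22/83 ≈ 0.265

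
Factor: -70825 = -1 * 5^2 * 2833^1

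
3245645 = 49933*65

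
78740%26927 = 24886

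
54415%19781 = 14853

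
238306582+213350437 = 451657019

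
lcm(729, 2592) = 23328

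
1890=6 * 315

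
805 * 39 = 31395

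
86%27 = 5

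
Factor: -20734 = -1*2^1*7^1*1481^1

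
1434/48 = 29 + 7/8 ≈ 29.88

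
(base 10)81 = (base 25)36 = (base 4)1101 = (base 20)41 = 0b1010001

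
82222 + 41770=123992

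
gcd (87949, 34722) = 1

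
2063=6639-4576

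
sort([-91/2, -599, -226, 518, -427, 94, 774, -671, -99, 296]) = [-671, -599, -427, -226, -99, -91/2, 94, 296, 518, 774]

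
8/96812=2/24203 ≈ 0.0000826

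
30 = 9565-9535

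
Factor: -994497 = -1*3^1*7^1*23^1*29^1*71^1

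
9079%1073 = 495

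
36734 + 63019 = 99753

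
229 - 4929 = -4700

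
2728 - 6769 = -4041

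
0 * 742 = 0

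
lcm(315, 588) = 8820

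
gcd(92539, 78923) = 1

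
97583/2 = 48791 + 1/2 = 48791.50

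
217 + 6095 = 6312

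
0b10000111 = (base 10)135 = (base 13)a5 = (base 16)87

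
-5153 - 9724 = -14877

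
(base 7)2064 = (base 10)732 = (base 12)510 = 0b1011011100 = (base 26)124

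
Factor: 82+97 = 179^1 = 179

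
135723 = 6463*21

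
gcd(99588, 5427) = 3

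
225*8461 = 1903725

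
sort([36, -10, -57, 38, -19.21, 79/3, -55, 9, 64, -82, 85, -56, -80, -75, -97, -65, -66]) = [-97, -82, -80, -75, -66, -65, -57, -56, -55, -19.21, -10, 9, 79/3, 36, 38, 64, 85]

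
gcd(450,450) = 450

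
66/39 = 22/13 ≈ 1.69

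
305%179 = 126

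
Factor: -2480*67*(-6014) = 2^5*5^1*31^2*67^1*97^1 = 999286240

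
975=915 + 60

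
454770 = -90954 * (-5)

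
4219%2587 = 1632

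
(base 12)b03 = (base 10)1587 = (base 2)11000110011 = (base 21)3cc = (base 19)47a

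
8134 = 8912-778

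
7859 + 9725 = 17584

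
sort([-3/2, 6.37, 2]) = [-3/2, 2, 6.37]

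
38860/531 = 73 + 97/531 ≈ 73.18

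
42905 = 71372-28467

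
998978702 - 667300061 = 331678641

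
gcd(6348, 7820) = 92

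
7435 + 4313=11748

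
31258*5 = 156290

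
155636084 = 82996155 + 72639929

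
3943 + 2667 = 6610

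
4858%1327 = 877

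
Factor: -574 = -1*2^1*7^1*41^1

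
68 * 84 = 5712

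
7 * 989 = 6923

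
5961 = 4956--1005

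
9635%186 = 149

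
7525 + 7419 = 14944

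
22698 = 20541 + 2157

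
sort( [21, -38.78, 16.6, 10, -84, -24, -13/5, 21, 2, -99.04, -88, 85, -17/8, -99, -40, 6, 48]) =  [-99.04, -99, -88, -84, -40, -38.78, -24, -13/5, -17/8, 2, 6, 10, 16.6, 21, 21, 48, 85]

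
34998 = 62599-27601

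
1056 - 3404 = -2348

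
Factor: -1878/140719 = -1 * 2^1 * 3^1 * 109^(-1) * 313^1 * 1291^(-1)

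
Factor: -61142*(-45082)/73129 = 2^2*7^(-1)*19^1*31^(-1)*337^(-1)*1609^1*22541^1 = 2756403644/73129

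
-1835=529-2364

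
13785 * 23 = 317055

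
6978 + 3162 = 10140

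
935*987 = 922845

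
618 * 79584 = 49182912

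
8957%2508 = 1433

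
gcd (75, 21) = 3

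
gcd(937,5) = 1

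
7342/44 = 3671/22≈166.86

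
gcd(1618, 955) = 1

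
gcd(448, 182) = 14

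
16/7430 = 8/3715 ≈ 0.00215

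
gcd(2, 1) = 1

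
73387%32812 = 7763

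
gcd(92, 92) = 92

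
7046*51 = 359346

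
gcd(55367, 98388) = 1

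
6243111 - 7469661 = -1226550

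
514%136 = 106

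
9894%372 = 222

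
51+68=119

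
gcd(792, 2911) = 1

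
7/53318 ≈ 0.000131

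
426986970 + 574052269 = 1001039239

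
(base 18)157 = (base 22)j3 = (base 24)hd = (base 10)421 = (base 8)645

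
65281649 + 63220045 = 128501694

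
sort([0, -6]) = [-6, 0]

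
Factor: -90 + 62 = -1*2^2*7^1 = -28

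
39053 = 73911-34858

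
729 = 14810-14081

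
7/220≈0.0318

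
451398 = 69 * 6542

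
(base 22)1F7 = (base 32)PL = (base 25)17L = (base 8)1465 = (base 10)821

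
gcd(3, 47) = 1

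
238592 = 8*29824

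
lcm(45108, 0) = 0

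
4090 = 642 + 3448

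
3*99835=299505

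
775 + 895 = 1670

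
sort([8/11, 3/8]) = [3/8, 8/11]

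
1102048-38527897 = -37425849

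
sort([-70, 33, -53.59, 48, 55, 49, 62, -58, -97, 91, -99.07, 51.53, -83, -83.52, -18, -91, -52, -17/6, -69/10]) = [-99.07, -97, -91, -83.52, -83, -70, -58, -53.59, -52, -18, -69/10, -17/6, 33, 48, 49, 51.53, 55, 62, 91]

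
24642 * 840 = 20699280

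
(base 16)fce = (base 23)7el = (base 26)5pg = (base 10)4046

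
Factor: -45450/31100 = -1*2^(-1)*3^2*101^1*311^(-1) = -909/622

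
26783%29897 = 26783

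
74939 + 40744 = 115683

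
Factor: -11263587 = -1*3^1*139^1*27011^1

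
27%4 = 3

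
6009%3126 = 2883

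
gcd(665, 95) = 95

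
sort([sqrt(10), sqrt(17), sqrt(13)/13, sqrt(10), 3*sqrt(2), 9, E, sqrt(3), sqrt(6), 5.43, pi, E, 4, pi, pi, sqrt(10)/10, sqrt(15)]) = [sqrt(13)/13, sqrt(10)/10, sqrt(3), sqrt(6), E, E, pi, pi, pi, sqrt(10), sqrt(10), sqrt(15), 4, sqrt(17), 3*sqrt(2), 5.43, 9]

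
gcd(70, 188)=2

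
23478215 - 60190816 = -36712601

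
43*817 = 35131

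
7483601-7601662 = -118061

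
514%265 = 249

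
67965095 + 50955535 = 118920630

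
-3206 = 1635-4841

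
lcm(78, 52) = 156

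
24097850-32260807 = -8162957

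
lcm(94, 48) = 2256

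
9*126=1134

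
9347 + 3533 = 12880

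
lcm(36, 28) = 252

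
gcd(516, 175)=1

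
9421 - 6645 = 2776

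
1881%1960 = 1881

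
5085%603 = 261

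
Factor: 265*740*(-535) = -1*2^2*5^3*37^1*53^1*107^1 = -104913500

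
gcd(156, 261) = 3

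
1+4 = 5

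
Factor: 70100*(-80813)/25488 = -1*2^(-2)*3^(-3)*5^2*59^(-1)*211^1*383^1*701^1 = -1416247825/6372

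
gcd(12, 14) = 2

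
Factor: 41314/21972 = 2^(-1)*3^(-1)*7^1*13^1*227^1*1831^(-1) = 20657/10986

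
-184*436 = -80224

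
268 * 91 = 24388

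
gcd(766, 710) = 2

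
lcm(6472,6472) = 6472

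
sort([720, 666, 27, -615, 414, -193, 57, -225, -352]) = [-615, -352, -225, -193, 27, 57, 414, 666, 720]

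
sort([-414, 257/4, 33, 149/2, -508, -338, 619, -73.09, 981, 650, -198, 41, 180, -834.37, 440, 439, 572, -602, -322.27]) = [-834.37, -602, -508, -414, -338, -322.27, -198, -73.09, 33, 41, 257/4, 149/2, 180, 439, 440, 572, 619, 650, 981]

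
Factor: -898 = -1*2^1*449^1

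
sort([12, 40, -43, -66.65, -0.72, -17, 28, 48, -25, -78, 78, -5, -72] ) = [-78, -72, -66.65, -43, -25, -17, -5, -0.72, 12, 28, 40, 48, 78] 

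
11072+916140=927212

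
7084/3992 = 1771/998 ≈ 1.77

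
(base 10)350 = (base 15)185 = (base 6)1342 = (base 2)101011110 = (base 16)15e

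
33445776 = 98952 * 338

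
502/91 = 5+47/91 ≈ 5.52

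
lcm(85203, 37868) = 340812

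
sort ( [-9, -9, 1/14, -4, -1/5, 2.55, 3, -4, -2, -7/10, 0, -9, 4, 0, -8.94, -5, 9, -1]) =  [-9, -9, -9, -8.94, -5, -4, -4, -2, -1, -7/10, -1/5, 0, 0, 1/14, 2.55, 3, 4, 9]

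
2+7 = 9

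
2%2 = 0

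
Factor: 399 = 3^1*7^1*19^1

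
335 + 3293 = 3628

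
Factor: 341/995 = 5^(-1)*11^1*31^1*199^(-1)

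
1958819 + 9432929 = 11391748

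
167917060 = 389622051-221704991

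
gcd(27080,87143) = 1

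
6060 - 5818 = 242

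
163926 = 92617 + 71309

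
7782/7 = 1111 + 5/7 ≈ 1111.71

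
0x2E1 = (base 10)737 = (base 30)OH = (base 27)108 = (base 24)16H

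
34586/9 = 3842 + 8/9≈3842.89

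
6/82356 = 1/13726 ≈ 0.0000729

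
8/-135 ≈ -0.0593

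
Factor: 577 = 577^1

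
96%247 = 96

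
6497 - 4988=1509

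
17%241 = 17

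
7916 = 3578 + 4338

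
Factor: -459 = -1 * 3^3 * 17^1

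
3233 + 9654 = 12887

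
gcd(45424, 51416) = 8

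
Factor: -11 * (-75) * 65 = 3^1 * 5^3 * 11^1 * 13^1 = 53625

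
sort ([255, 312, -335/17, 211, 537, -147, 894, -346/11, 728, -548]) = [-548, -147, -346/11, -335/17, 211, 255, 312, 537, 728, 894]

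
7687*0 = 0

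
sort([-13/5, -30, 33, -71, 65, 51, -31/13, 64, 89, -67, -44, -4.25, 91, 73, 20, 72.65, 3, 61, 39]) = [-71, -67, -44, -30, -4.25, -13/5, -31/13, 3, 20, 33, 39, 51, 61, 64, 65, 72.65, 73, 89, 91]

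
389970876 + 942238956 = 1332209832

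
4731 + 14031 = 18762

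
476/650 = 238/325 ≈ 0.732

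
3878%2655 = 1223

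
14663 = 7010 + 7653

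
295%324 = 295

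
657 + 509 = 1166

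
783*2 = 1566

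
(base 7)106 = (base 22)2b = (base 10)55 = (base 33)1m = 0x37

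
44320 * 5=221600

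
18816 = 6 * 3136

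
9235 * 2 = 18470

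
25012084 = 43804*571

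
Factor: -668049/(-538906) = 2^(-1) * 3^1 * 17^1 * 59^(-1) * 4567^(-1) * 13099^1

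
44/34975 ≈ 0.00126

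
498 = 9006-8508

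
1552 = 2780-1228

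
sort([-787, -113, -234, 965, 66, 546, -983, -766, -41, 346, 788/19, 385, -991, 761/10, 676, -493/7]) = [-991, -983, -787, -766, -234, -113, -493/7, -41, 788/19, 66, 761/10, 346, 385, 546, 676, 965]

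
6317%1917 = 566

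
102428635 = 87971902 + 14456733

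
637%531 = 106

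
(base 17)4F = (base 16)53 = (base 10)83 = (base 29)2P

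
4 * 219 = 876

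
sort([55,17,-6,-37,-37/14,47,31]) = [-37,-6,-37/14,17,31,47,55]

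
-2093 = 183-2276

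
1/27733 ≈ 0.0000361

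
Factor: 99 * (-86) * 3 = -1 * 2^1 * 3^3 * 11^1 * 43^1 = -25542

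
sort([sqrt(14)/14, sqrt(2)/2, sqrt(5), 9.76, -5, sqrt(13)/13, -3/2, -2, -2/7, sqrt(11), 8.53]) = [-5, -2, -3/2, -2/7, sqrt(14)/14, sqrt(13)/13, sqrt(2)/2, sqrt(5), sqrt(11), 8.53, 9.76]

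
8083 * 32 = 258656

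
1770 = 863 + 907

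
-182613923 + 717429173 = 534815250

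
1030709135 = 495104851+535604284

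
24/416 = 3/52 ≈ 0.0577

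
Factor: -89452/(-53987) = 2^2*11^1*19^1*107^1*53987^(-1)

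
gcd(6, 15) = 3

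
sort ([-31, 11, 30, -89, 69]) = [-89, -31, 11, 30, 69]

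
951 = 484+467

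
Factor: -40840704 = -1*2^9*3^2*8863^1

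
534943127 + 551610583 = 1086553710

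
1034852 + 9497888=10532740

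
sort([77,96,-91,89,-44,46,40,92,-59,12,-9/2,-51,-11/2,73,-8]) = [-91,-59,-51,-44,-8,-11/2,-9/2,12,40,46,73,77,89,92,96]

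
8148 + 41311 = 49459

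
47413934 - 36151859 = 11262075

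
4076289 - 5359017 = -1282728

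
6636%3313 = 10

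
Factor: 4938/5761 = 2^1*3^1*7^(-1) = 6/7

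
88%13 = 10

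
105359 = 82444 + 22915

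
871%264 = 79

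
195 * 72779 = 14191905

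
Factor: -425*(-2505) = 3^1*5^3*17^1*167^1 = 1064625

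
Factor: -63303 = -1 * 3^1 * 21101^1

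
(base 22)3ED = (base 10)1773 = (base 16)6ED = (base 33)1KO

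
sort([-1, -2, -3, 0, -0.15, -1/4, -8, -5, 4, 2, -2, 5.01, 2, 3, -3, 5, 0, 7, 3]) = [-8, -5, -3, -3, -2, -2, -1, -1/4, -0.15, 0, 0, 2, 2, 3, 3, 4, 5, 5.01, 7]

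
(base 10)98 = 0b1100010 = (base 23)46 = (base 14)70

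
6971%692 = 51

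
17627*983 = 17327341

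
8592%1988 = 640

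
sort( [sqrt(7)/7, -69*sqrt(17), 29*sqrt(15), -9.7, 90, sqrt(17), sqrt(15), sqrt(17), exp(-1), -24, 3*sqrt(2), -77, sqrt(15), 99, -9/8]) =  [-69*sqrt(17), -77, -24, -9.7, -9/8, exp(-1), sqrt(7)/7, sqrt(15), sqrt(15), sqrt(17), sqrt(17), 3*sqrt(2), 90, 99, 29*sqrt(15)]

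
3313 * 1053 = 3488589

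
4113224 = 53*77608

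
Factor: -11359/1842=-1 * 2^(-1) * 3^(-1) * 37^1=-37/6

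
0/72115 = 0 = 0.00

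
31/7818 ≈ 0.00397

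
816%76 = 56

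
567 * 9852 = 5586084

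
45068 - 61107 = -16039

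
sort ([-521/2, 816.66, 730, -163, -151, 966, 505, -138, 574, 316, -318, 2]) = [-318, -521/2, -163, -151, -138, 2, 316, 505, 574, 730, 816.66, 966]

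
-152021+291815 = 139794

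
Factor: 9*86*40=2^4*3^2*5^1*43^1=30960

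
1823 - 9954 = -8131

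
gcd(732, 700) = 4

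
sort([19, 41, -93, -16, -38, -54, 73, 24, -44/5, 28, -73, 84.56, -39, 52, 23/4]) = [-93, -73, -54, -39, -38, -16, -44/5, 23/4, 19, 24, 28, 41, 52, 73, 84.56]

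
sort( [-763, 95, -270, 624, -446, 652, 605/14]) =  [-763, -446, -270, 605/14, 95, 624, 652]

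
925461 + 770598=1696059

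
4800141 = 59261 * 81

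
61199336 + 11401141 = 72600477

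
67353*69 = 4647357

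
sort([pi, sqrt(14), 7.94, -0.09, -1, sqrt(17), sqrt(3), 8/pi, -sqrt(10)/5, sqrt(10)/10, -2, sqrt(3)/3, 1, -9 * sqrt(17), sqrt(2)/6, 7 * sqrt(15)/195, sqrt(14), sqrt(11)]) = [-9 * sqrt(17), -2, -1, -sqrt(10)/5, -0.09, 7 * sqrt(15)/195, sqrt(2)/6, sqrt(10)/10, sqrt(3)/3, 1, sqrt(3), 8/pi, pi, sqrt(11), sqrt(14), sqrt(14), sqrt(17), 7.94]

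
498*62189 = 30970122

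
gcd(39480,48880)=1880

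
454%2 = 0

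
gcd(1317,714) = 3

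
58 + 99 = 157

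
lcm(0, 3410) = 0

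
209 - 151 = 58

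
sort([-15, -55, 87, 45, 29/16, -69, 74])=[-69, -55, -15, 29/16, 45, 74, 87]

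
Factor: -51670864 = -1*2^4*7^1*43^1*10729^1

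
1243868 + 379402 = 1623270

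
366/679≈0.539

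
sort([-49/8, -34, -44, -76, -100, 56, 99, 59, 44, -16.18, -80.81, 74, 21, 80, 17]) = [-100, -80.81, -76, -44, -34, -16.18, -49/8, 17, 21, 44, 56, 59, 74, 80, 99]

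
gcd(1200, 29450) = 50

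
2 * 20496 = 40992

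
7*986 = 6902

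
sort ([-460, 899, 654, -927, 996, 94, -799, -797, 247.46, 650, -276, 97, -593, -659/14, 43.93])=[-927, -799, -797, -593, -460, -276, -659/14, 43.93, 94, 97, 247.46, 650, 654, 899, 996]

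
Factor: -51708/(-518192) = 2^(-2)*3^1*31^1*233^(-1) = 93/932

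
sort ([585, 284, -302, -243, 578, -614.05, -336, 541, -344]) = [-614.05, -344, -336, -302, -243, 284, 541, 578, 585]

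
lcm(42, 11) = 462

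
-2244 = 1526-3770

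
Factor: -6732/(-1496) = 2^(-1)*3^2 = 9/2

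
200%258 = 200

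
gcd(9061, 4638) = 1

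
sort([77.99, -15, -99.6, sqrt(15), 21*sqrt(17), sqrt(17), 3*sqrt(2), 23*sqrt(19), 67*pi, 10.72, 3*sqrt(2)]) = [-99.6, -15, sqrt(15), sqrt(17), 3*sqrt(2), 3*sqrt(2), 10.72, 77.99, 21*sqrt(17), 23*sqrt(19), 67*pi]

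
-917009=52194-969203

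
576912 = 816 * 707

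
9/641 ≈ 0.0140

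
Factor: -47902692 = -1*2^2*3^1*3991891^1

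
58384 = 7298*8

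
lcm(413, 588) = 34692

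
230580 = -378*(-610)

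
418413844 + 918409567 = 1336823411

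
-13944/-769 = 18 + 102/769 ≈ 18.13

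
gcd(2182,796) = 2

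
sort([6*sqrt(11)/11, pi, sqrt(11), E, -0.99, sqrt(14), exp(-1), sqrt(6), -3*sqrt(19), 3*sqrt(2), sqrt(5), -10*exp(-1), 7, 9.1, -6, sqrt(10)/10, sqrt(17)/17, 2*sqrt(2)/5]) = [-3*sqrt(19), -6, -10*exp(-1), -0.99, sqrt(17)/17, sqrt(10)/10, exp(-1), 2*sqrt(2)/5, 6*sqrt(11)/11, sqrt(5), sqrt(6), E, pi, sqrt(11), sqrt(14), 3*sqrt(2), 7, 9.1]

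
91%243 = 91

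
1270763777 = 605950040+664813737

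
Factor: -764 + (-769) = -1 * 3^1 * 7^1 * 73^1 = -1533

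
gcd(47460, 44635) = 565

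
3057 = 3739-682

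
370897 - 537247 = -166350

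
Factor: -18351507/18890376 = -1 * 2^(-3) * 787099^(-1) * 6117169^1 = -6117169/6296792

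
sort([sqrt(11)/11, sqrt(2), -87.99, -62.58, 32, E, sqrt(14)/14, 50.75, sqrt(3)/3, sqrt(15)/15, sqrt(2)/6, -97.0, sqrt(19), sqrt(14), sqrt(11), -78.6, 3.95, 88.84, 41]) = [-97.0, -87.99, -78.6, -62.58, sqrt(2)/6, sqrt(15)/15, sqrt(14)/14, sqrt(11)/11, sqrt(3)/3, sqrt(2), E, sqrt(11), sqrt(14), 3.95, sqrt(19), 32, 41, 50.75, 88.84]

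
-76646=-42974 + -33672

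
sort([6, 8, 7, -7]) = [-7, 6, 7, 8]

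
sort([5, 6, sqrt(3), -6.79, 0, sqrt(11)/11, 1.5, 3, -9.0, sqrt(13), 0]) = [-9.0, -6.79, 0, 0, sqrt(11)/11, 1.5, sqrt(3), 3, sqrt(13), 5, 6]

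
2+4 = 6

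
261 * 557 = 145377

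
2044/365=28/5=5.60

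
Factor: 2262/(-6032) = -1*2^(-3)*3^1 = -3/8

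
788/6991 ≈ 0.113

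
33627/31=1084 + 23/31≈1084.74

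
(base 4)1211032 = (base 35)5a3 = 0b1100101001110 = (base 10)6478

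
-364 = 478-842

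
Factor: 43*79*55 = 5^1*11^1*43^1*79^1 = 186835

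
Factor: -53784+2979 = -1*3^2*5^1*1129^1 = -50805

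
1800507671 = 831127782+969379889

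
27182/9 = 3020 + 2/9 ≈ 3020.22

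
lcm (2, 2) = 2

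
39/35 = 1 + 4/35 ≈ 1.11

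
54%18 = 0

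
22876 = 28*817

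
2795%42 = 23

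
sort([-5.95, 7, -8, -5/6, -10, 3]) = [-10, -8, -5.95, -5/6, 3, 7]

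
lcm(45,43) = 1935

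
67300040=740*90946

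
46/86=23/43 ≈ 0.535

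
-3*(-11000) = 33000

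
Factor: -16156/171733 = -1*2^2*7^1*577^1*171733^(-1)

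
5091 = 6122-1031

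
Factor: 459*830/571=2^1*3^3*5^1*17^1*83^1*571^(-1)=380970/571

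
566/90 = 283/45 ≈ 6.29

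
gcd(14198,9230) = 2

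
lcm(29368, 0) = 0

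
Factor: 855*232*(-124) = -1*2^5*3^2*5^1*19^1*29^1*31^1 = -24596640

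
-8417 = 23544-31961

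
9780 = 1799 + 7981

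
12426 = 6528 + 5898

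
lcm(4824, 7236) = 14472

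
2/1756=1/878 ≈ 0.00114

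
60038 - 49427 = 10611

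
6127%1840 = 607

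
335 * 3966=1328610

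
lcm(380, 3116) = 15580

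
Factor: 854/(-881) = -1 * 2^1 * 7^1 * 61^1 * 881^(-1)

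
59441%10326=7811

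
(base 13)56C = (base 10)935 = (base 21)22B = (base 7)2504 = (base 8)1647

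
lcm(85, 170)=170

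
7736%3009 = 1718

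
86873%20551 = 4669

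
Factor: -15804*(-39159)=2^2*3^4*19^1*229^1*439^1=618868836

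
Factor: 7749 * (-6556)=-1 * 2^2 * 3^3 * 7^1 * 11^1 * 41^1 * 149^1=-50802444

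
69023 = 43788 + 25235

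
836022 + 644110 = 1480132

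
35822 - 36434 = -612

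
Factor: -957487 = -1 * 97^1 * 9871^1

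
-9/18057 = -3/6019 ≈ -0.000498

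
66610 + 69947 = 136557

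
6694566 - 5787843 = 906723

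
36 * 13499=485964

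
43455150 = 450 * 96567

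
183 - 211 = -28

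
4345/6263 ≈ 0.694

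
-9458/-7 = 1351+1/7 ≈ 1351.14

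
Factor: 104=2^3*13^1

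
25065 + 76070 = 101135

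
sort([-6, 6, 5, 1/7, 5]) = [-6, 1/7, 5, 5, 6]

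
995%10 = 5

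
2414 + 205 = 2619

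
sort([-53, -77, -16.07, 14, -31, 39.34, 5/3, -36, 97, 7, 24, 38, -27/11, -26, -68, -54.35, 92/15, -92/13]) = [-77, -68, -54.35, -53, -36, -31, -26, -16.07, -92/13, -27/11, 5/3, 92/15, 7, 14, 24, 38, 39.34, 97]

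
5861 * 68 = 398548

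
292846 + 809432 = 1102278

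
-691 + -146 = -837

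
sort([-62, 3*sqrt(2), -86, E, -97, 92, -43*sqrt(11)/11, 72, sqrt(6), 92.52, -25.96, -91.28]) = [-97, -91.28, -86, -62, -25.96, -43*sqrt(11)/11, sqrt(6), E, 3*sqrt(2), 72, 92, 92.52]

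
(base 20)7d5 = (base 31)35r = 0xbf9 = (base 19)896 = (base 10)3065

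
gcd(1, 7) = 1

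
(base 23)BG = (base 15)12E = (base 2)100001101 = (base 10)269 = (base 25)AJ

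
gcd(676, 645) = 1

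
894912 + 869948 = 1764860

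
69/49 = 1 + 20/49 ≈ 1.41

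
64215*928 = 59591520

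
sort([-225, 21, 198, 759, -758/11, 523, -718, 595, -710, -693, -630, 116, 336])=[-718, -710, -693, -630, -225, -758/11, 21, 116, 198, 336, 523, 595, 759]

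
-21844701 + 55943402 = 34098701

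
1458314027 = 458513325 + 999800702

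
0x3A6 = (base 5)12214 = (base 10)934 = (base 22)1KA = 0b1110100110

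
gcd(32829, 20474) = 353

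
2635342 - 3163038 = -527696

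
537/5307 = 179/1769 ≈ 0.101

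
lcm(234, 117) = 234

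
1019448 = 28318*36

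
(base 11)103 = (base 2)1111100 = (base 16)7c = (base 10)124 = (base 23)59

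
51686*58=2997788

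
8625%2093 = 253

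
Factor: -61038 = -1 * 2^1 * 3^2 * 3391^1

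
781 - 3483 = -2702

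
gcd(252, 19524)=12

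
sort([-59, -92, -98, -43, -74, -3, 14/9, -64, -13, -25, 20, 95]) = [-98, -92, -74, -64, -59, -43, -25, -13, -3, 14/9, 20, 95]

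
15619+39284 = 54903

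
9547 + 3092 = 12639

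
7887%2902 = 2083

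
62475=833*75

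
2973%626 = 469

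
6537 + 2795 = 9332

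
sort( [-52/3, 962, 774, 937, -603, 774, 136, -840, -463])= [-840, -603, -463, -52/3, 136, 774, 774, 937, 962]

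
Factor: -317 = -1*317^1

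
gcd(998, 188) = 2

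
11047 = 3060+7987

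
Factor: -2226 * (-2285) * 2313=2^1 * 3^3 * 5^1 * 7^1 * 53^1 * 257^1 * 457^1=11764866330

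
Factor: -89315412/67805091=-1*2^2*3^(-1)*19^(-1)*31^(-1)*12791^(-1)*7442951^1=-29771804/22601697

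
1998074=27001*74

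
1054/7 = 150 + 4/7 ≈ 150.57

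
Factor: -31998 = -1*2^1*3^1*5333^1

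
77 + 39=116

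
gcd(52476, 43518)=6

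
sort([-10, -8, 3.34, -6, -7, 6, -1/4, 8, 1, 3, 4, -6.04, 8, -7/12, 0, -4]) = [-10, -8, -7, -6.04, -6, -4, -7/12, -1/4, 0, 1, 3, 3.34, 4, 6, 8, 8]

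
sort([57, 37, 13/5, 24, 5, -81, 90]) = [-81, 13/5, 5, 24, 37, 57, 90]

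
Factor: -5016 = -1*2^3*3^1*11^1*19^1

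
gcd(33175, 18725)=25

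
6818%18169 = 6818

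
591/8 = 73 + 7/8≈73.88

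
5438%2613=212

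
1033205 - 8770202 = -7736997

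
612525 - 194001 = 418524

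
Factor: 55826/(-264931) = -1*2^1*103^1*271^1*264931^(-1)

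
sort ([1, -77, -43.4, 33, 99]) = [-77, -43.4, 1, 33, 99]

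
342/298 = 1 + 22/149≈1.15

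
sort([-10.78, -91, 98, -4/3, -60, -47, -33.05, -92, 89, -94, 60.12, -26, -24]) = [-94, -92, -91, -60, -47, -33.05, -26, -24, -10.78, -4/3, 60.12, 89, 98]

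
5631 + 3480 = 9111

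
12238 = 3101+9137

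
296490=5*59298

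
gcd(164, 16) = 4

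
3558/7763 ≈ 0.458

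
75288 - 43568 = 31720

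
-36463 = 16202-52665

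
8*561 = 4488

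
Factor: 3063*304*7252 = 2^6*3^1*7^2*19^1*37^1*1021^1 = 6752714304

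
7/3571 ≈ 0.00196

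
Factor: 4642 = 2^1 * 11^1 * 211^1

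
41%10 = 1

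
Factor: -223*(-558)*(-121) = -1*2^1*3^2*11^2*31^1*223^1 = -15056514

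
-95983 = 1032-97015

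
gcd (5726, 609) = 7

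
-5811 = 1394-7205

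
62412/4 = 15603 = 15603.00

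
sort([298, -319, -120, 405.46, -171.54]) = [-319, -171.54, -120, 298, 405.46]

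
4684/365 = 12 + 304/365 ≈ 12.83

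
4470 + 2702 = 7172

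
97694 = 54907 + 42787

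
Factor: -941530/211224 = -1 * 2^(-2) * 3^(-1) * 5^1 * 13^(-1) * 677^(-1) * 94153^1 = -470765/105612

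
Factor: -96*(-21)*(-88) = -1*2^8*3^2*7^1*11^1 = -177408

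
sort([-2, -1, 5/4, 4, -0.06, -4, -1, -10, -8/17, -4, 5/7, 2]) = [-10, -4, -4, -2, -1, -1, -8/17, -0.06, 5/7, 5/4, 2, 4]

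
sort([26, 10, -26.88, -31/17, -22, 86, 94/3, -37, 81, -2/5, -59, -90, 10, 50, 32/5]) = [-90, -59, -37, -26.88, -22, -31/17, -2/5, 32/5, 10, 10, 26, 94/3, 50, 81, 86]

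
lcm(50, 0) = 0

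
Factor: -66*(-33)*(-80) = -1*2^5*3^2*5^1*11^2 = -174240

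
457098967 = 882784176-425685209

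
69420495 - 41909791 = 27510704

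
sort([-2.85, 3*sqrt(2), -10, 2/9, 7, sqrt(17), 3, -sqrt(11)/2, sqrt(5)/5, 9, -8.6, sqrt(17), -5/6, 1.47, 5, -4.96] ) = [-10, -8.6, -4.96, -2.85, -sqrt(11)/2, -5/6, 2/9, sqrt(5)/5, 1.47, 3, sqrt(17), sqrt(17), 3*sqrt(2), 5, 7, 9] 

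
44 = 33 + 11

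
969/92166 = 323/30722 ≈ 0.0105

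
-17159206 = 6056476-23215682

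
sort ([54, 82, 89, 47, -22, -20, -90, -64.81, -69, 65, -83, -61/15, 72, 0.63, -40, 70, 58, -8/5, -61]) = [-90, -83, -69, -64.81, -61, -40, -22, -20, -61/15, -8/5, 0.63, 47, 54, 58, 65, 70, 72, 82, 89]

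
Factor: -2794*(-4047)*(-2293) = -1*2^1*3^1*11^1*19^1*71^1*127^1*2293^1 = -25927680174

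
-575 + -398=-973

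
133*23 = 3059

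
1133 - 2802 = -1669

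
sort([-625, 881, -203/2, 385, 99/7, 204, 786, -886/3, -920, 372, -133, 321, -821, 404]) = [-920, -821, -625, -886/3, -133, -203/2, 99/7, 204, 321, 372, 385, 404, 786, 881]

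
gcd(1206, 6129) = 9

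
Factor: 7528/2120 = 5^ (-1)*53^ (-1)*941^1 = 941/265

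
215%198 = 17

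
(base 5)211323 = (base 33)6gq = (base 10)7088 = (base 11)5364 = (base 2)1101110110000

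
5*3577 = 17885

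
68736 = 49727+19009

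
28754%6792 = 1586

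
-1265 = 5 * (-253)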